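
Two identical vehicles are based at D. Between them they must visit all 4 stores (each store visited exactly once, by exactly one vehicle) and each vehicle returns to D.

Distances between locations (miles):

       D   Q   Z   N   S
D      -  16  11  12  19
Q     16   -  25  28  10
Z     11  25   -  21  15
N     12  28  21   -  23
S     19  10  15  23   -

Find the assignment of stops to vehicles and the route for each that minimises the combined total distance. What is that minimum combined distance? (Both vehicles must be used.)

There are 2^3 − 1 = 7 ways to divide the 4 stops into two non-empty groups. For each, the best each vehicle can do is its own shortest tour through its group:
  {Q} + {Z, N, S}: 32 + 61 = 93
  {Z} + {Q, N, S}: 22 + 61 = 83
  {Q, Z} + {N, S}: 52 + 54 = 106
  {N} + {Q, Z, S}: 24 + 52 = 76
  {Q, N} + {Z, S}: 56 + 45 = 101
  {Z, N} + {Q, S}: 44 + 45 = 89
  … (7 splits in total)
Best: vehicle 1 D → N → D = 24; vehicle 2 D → Q → S → Z → D = 52; combined 76.

76 miles — the smallest possible combined total.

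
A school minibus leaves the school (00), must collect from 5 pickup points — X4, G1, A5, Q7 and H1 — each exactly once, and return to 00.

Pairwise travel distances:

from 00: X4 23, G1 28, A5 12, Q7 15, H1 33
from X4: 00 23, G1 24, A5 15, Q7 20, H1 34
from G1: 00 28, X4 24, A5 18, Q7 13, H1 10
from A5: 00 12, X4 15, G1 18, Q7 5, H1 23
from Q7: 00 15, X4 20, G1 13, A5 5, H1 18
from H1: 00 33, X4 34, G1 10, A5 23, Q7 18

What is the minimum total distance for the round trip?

With 5 stops there are 5!/2 = 60 distinct round trips (a route and its reverse cost the same).
00-X4-G1-A5-Q7-H1-00: 23+24+18+5+18+33 = 121
00-X4-G1-A5-H1-Q7-00: 23+24+18+23+18+15 = 121
00-X4-G1-Q7-A5-H1-00: 23+24+13+5+23+33 = 121
00-X4-G1-Q7-H1-A5-00: 23+24+13+18+23+12 = 113
00-X4-G1-H1-A5-Q7-00: 23+24+10+23+5+15 = 100
00-X4-G1-H1-Q7-A5-00: 23+24+10+18+5+12 = 92
00-X4-A5-G1-Q7-H1-00: 23+15+18+13+18+33 = 120
00-X4-A5-G1-H1-Q7-00: 23+15+18+10+18+15 = 99
00-X4-A5-Q7-G1-H1-00: 23+15+5+13+10+33 = 99
00-X4-A5-Q7-H1-G1-00: 23+15+5+18+10+28 = 99
00-X4-A5-H1-G1-Q7-00: 23+15+23+10+13+15 = 99
00-X4-A5-H1-Q7-G1-00: 23+15+23+18+13+28 = 120
00-X4-Q7-G1-A5-H1-00: 23+20+13+18+23+33 = 130
00-X4-Q7-G1-H1-A5-00: 23+20+13+10+23+12 = 101
… (46 more)
The minimum is 92.
One optimal route: 00 → X4 → G1 → H1 → Q7 → A5 → 00 (or its reverse).

92 — the shortest possible round trip.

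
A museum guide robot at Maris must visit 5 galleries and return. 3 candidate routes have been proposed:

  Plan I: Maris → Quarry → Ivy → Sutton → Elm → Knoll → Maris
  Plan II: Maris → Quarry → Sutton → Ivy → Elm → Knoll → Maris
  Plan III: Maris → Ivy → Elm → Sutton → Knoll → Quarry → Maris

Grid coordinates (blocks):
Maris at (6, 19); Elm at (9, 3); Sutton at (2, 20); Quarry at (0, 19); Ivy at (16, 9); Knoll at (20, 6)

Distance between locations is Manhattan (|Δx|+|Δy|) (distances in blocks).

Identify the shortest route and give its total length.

Plan I: 6 + 26 + 25 + 24 + 14 + 27 = 122
Plan II: 6 + 3 + 25 + 13 + 14 + 27 = 88
Plan III: 20 + 13 + 24 + 32 + 33 + 6 = 128

Shortest is Plan II, total 88 blocks.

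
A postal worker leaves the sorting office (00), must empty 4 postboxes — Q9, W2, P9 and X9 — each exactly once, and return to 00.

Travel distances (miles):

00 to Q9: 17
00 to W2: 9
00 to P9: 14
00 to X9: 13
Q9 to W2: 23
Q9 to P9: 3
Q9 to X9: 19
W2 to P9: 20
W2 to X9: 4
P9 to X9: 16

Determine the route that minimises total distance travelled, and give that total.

49 miles — the shortest possible round trip.

There are 12 distinct closed tours to check (reversals are equivalent).
00-Q9-W2-P9-X9-00: 17+23+20+16+13 = 89
00-Q9-W2-X9-P9-00: 17+23+4+16+14 = 74
00-Q9-P9-W2-X9-00: 17+3+20+4+13 = 57
00-Q9-P9-X9-W2-00: 17+3+16+4+9 = 49
00-Q9-X9-W2-P9-00: 17+19+4+20+14 = 74
00-Q9-X9-P9-W2-00: 17+19+16+20+9 = 81
00-W2-Q9-P9-X9-00: 9+23+3+16+13 = 64
00-W2-Q9-X9-P9-00: 9+23+19+16+14 = 81
00-W2-P9-Q9-X9-00: 9+20+3+19+13 = 64
00-W2-X9-Q9-P9-00: 9+4+19+3+14 = 49
00-P9-Q9-W2-X9-00: 14+3+23+4+13 = 57
00-P9-W2-Q9-X9-00: 14+20+23+19+13 = 89
The minimum is 49.
One optimal route: 00 → Q9 → P9 → X9 → W2 → 00 (or its reverse).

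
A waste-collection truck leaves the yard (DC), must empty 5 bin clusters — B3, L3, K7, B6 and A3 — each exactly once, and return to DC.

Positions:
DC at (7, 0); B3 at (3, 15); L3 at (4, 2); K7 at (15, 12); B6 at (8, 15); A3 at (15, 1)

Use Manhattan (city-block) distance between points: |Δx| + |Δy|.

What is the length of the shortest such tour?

DC-B3-L3-K7-B6-A3-DC: 19+14+21+10+21+9 = 94
DC-B3-L3-K7-A3-B6-DC: 19+14+21+11+21+16 = 102
DC-B3-L3-B6-K7-A3-DC: 19+14+17+10+11+9 = 80
DC-B3-L3-B6-A3-K7-DC: 19+14+17+21+11+20 = 102
DC-B3-L3-A3-K7-B6-DC: 19+14+12+11+10+16 = 82
DC-B3-L3-A3-B6-K7-DC: 19+14+12+21+10+20 = 96
DC-B3-K7-L3-B6-A3-DC: 19+15+21+17+21+9 = 102
DC-B3-K7-L3-A3-B6-DC: 19+15+21+12+21+16 = 104
DC-B3-K7-B6-L3-A3-DC: 19+15+10+17+12+9 = 82
DC-B3-K7-B6-A3-L3-DC: 19+15+10+21+12+5 = 82
DC-B3-K7-A3-L3-B6-DC: 19+15+11+12+17+16 = 90
DC-B3-K7-A3-B6-L3-DC: 19+15+11+21+17+5 = 88
DC-B3-B6-L3-K7-A3-DC: 19+5+17+21+11+9 = 82
DC-B3-B6-L3-A3-K7-DC: 19+5+17+12+11+20 = 84
… (46 more)
DC-L3-B3-B6-K7-A3-DC: 5+14+5+10+11+9 = 54  ← best
The minimum is 54.
One optimal route: DC → L3 → B3 → B6 → K7 → A3 → DC (or its reverse).

Shortest round trip = 54.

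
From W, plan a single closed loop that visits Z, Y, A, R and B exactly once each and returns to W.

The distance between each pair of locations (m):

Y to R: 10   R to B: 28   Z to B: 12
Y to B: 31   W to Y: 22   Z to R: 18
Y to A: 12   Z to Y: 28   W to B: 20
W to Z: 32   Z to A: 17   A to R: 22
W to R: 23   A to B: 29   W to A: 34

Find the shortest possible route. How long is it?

Minimum total distance: 94 m.

There are 60 distinct closed tours to check (reversals are equivalent).
W - Z - Y - A - R - B - W: 32+28+12+22+28+20 = 142
W - Z - Y - A - B - R - W: 32+28+12+29+28+23 = 152
W - Z - Y - R - A - B - W: 32+28+10+22+29+20 = 141
W - Z - Y - R - B - A - W: 32+28+10+28+29+34 = 161
W - Z - Y - B - A - R - W: 32+28+31+29+22+23 = 165
W - Z - Y - B - R - A - W: 32+28+31+28+22+34 = 175
W - Z - A - Y - R - B - W: 32+17+12+10+28+20 = 119
W - Z - A - Y - B - R - W: 32+17+12+31+28+23 = 143
W - Z - A - R - Y - B - W: 32+17+22+10+31+20 = 132
W - Z - A - R - B - Y - W: 32+17+22+28+31+22 = 152
W - Z - A - B - Y - R - W: 32+17+29+31+10+23 = 142
W - Z - A - B - R - Y - W: 32+17+29+28+10+22 = 138
W - Z - R - Y - A - B - W: 32+18+10+12+29+20 = 121
W - Z - R - Y - B - A - W: 32+18+10+31+29+34 = 154
… (46 more)
W - R - Y - A - Z - B - W: 23+10+12+17+12+20 = 94  ← best
The minimum is 94.
One optimal route: W → R → Y → A → Z → B → W (or its reverse).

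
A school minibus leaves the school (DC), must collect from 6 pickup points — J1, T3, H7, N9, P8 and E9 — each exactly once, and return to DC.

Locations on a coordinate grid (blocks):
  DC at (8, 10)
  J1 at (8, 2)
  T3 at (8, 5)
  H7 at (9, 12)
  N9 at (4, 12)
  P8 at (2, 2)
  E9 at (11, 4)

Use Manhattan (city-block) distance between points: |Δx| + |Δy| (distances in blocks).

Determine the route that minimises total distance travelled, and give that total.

There are 360 distinct closed tours to check (reversals are equivalent).
DC - J1 - T3 - H7 - N9 - P8 - E9 - DC: 8+3+8+5+12+11+9 = 56
DC - J1 - T3 - H7 - N9 - E9 - P8 - DC: 8+3+8+5+15+11+14 = 64
DC - J1 - T3 - H7 - P8 - N9 - E9 - DC: 8+3+8+17+12+15+9 = 72
DC - J1 - T3 - H7 - P8 - E9 - N9 - DC: 8+3+8+17+11+15+6 = 68
DC - J1 - T3 - H7 - E9 - N9 - P8 - DC: 8+3+8+10+15+12+14 = 70
DC - J1 - T3 - H7 - E9 - P8 - N9 - DC: 8+3+8+10+11+12+6 = 58
DC - J1 - T3 - N9 - H7 - P8 - E9 - DC: 8+3+11+5+17+11+9 = 64
DC - J1 - T3 - N9 - H7 - E9 - P8 - DC: 8+3+11+5+10+11+14 = 62
… (352 more)
DC - T3 - E9 - J1 - P8 - N9 - H7 - DC: 5+4+5+6+12+5+3 = 40  ← best
The minimum is 40.
One optimal route: DC → T3 → E9 → J1 → P8 → N9 → H7 → DC (or its reverse).

40 blocks — the shortest possible round trip.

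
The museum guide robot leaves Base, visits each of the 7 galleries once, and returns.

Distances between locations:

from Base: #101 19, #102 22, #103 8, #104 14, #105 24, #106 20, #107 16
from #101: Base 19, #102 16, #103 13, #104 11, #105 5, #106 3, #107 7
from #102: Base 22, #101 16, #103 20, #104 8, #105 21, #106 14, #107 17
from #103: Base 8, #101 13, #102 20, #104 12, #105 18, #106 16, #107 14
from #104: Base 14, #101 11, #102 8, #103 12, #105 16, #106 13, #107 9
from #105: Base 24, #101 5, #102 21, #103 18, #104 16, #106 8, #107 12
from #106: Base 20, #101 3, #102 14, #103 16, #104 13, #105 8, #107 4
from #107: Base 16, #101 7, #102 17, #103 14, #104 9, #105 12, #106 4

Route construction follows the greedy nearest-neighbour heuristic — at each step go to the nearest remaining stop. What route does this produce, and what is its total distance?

Nearest-neighbour total = 78; route Base → #103 → #104 → #102 → #106 → #101 → #105 → #107 → Base.

From Base: distances to unvisited — #103=8, #104=14, #107=16, #101=19, #106=20, #102=22, #105=24. Nearest is #103 (8).
From #103: distances to unvisited — #104=12, #101=13, #107=14, #106=16, #105=18, #102=20. Nearest is #104 (12).
From #104: distances to unvisited — #102=8, #107=9, #101=11, #106=13, #105=16. Nearest is #102 (8).
From #102: distances to unvisited — #106=14, #101=16, #107=17, #105=21. Nearest is #106 (14).
From #106: distances to unvisited — #101=3, #107=4, #105=8. Nearest is #101 (3).
From #101: distances to unvisited — #105=5, #107=7. Nearest is #105 (5).
From #105: distances to unvisited — #107=12. Nearest is #107 (12).
Return #107→Base: 16.
Total = 8 + 12 + 8 + 14 + 3 + 5 + 12 + 16 = 78.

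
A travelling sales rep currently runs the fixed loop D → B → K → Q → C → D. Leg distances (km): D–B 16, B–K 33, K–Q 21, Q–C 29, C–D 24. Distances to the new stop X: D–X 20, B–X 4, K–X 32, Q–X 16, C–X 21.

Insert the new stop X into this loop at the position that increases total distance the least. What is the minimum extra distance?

Adding 3 km by placing X on the B–K leg.

Insertion cost between consecutive stops i–j is d(i,X) + d(X,j) − d(i,j):
  between D and B: 20 + 4 − 16 = 8
  between B and K: 4 + 32 − 33 = 3
  between K and Q: 32 + 16 − 21 = 27
  between Q and C: 16 + 21 − 29 = 8
  between C and D: 21 + 20 − 24 = 17
Cheapest insertion is between B and K, adding 3.
New total = 123 + 3 = 126.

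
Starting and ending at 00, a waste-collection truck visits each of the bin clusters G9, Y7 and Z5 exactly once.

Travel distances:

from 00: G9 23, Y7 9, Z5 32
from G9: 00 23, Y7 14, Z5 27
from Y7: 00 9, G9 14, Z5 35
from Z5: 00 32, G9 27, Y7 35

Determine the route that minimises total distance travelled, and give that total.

With 3 stops there are 3!/2 = 3 distinct round trips (a route and its reverse cost the same).
00 → G9 → Y7 → Z5 → 00: 23+14+35+32 = 104
00 → G9 → Z5 → Y7 → 00: 23+27+35+9 = 94
00 → Y7 → G9 → Z5 → 00: 9+14+27+32 = 82
The minimum is 82.
One optimal route: 00 → Y7 → G9 → Z5 → 00 (or its reverse).

Minimum total distance: 82.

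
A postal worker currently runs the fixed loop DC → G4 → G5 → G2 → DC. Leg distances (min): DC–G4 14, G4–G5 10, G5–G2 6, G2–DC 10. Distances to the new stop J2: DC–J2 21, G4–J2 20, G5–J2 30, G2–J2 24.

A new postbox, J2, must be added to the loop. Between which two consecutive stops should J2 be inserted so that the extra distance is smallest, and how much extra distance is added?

Insertion cost between consecutive stops i–j is d(i,J2) + d(J2,j) − d(i,j):
  between DC and G4: 21 + 20 − 14 = 27
  between G4 and G5: 20 + 30 − 10 = 40
  between G5 and G2: 30 + 24 − 6 = 48
  between G2 and DC: 24 + 21 − 10 = 35
Cheapest insertion is between DC and G4, adding 27.
New total = 40 + 27 = 67.

Adding 27 min by placing J2 on the DC–G4 leg.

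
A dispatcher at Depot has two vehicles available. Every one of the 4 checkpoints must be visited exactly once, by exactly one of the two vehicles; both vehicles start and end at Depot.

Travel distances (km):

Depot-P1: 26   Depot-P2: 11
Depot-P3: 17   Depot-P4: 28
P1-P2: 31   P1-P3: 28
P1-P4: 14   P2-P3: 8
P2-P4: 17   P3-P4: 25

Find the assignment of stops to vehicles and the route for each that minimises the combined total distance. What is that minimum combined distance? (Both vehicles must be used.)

There are 2^3 − 1 = 7 ways to divide the 4 stops into two non-empty groups. For each, the best each vehicle can do is its own shortest tour through its group:
  {P1} + {P2, P3, P4}: 52 + 70 = 122
  {P2} + {P1, P3, P4}: 22 + 82 = 104
  {P1, P2} + {P3, P4}: 68 + 70 = 138
  {P3} + {P1, P2, P4}: 34 + 68 = 102
  {P1, P3} + {P2, P4}: 71 + 56 = 127
  {P2, P3} + {P1, P4}: 36 + 68 = 104
  … (7 splits in total)
Best: vehicle 1 Depot → P3 → Depot = 34; vehicle 2 Depot → P1 → P4 → P2 → Depot = 68; combined 102.

Minimum combined distance: 102 km.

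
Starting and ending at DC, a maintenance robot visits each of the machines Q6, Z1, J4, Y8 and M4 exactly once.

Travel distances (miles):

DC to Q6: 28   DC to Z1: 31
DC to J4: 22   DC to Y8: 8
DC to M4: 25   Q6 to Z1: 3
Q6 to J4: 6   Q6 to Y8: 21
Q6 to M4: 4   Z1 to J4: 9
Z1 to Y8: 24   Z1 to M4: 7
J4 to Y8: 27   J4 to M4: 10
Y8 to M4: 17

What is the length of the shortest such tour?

63 miles — the shortest possible round trip.

There are 60 distinct closed tours to check (reversals are equivalent).
DC → Q6 → Z1 → J4 → Y8 → M4 → DC: 28+3+9+27+17+25 = 109
DC → Q6 → Z1 → J4 → M4 → Y8 → DC: 28+3+9+10+17+8 = 75
DC → Q6 → Z1 → Y8 → J4 → M4 → DC: 28+3+24+27+10+25 = 117
DC → Q6 → Z1 → Y8 → M4 → J4 → DC: 28+3+24+17+10+22 = 104
DC → Q6 → Z1 → M4 → J4 → Y8 → DC: 28+3+7+10+27+8 = 83
DC → Q6 → Z1 → M4 → Y8 → J4 → DC: 28+3+7+17+27+22 = 104
DC → Q6 → J4 → Z1 → Y8 → M4 → DC: 28+6+9+24+17+25 = 109
DC → Q6 → J4 → Z1 → M4 → Y8 → DC: 28+6+9+7+17+8 = 75
DC → Q6 → J4 → Y8 → Z1 → M4 → DC: 28+6+27+24+7+25 = 117
DC → Q6 → J4 → Y8 → M4 → Z1 → DC: 28+6+27+17+7+31 = 116
DC → Q6 → J4 → M4 → Z1 → Y8 → DC: 28+6+10+7+24+8 = 83
DC → Q6 → J4 → M4 → Y8 → Z1 → DC: 28+6+10+17+24+31 = 116
DC → Q6 → Y8 → Z1 → J4 → M4 → DC: 28+21+24+9+10+25 = 117
DC → Q6 → Y8 → Z1 → M4 → J4 → DC: 28+21+24+7+10+22 = 112
… (46 more)
DC → J4 → Q6 → Z1 → M4 → Y8 → DC: 22+6+3+7+17+8 = 63  ← best
The minimum is 63.
One optimal route: DC → J4 → Q6 → Z1 → M4 → Y8 → DC (or its reverse).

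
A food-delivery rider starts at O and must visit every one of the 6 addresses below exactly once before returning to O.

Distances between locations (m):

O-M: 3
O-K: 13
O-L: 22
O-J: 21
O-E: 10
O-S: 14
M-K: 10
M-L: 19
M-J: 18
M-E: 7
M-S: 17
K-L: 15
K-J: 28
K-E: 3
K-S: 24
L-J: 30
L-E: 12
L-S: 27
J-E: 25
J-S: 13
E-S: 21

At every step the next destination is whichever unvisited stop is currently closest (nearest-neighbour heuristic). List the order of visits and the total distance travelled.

O → [M:3 / E:10 / K:13 / S:14 / J:21 / L:22] → M (3)
M → [E:7 / K:10 / S:17 / J:18 / L:19] → E (7)
E → [K:3 / L:12 / S:21 / J:25] → K (3)
K → [L:15 / S:24 / J:28] → L (15)
L → [S:27 / J:30] → S (27)
S → [J:13] → J (13)
Return J→O: 21.
Total = 3 + 7 + 3 + 15 + 27 + 13 + 21 = 89.

Total distance 89 m via the nearest-neighbour route O → M → E → K → L → S → J → O.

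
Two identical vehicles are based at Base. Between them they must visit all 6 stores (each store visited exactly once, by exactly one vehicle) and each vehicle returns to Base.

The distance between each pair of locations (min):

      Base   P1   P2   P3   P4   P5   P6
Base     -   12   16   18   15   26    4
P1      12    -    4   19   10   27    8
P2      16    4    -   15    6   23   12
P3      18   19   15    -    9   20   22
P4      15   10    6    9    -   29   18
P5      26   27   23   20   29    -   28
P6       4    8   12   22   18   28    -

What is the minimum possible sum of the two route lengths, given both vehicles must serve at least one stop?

Try each way of splitting the stops between the two vehicles (each non-empty) and, for each split, find the best tour for each vehicle:
  {P1} + {P2, P3, P4, P5, P6}: 24 + 77 = 101
  {P2} + {P1, P3, P4, P5, P6}: 32 + 77 = 109
  {P1, P2} + {P3, P4, P5, P6}: 32 + 76 = 108
  {P3} + {P1, P2, P4, P5, P6}: 36 + 77 = 113
  {P1, P3} + {P2, P4, P5, P6}: 49 + 76 = 125
  {P2, P3} + {P1, P4, P5, P6}: 49 + 77 = 126
  … (31 splits in total)
  {P1, P2, P3, P4, P5} + {P6}: 77 + 8 = 85  ← best
Best: vehicle 1 Base → P1 → P2 → P4 → P3 → P5 → Base = 77; vehicle 2 Base → P6 → Base = 8; combined 85.

85 min — the smallest possible combined total.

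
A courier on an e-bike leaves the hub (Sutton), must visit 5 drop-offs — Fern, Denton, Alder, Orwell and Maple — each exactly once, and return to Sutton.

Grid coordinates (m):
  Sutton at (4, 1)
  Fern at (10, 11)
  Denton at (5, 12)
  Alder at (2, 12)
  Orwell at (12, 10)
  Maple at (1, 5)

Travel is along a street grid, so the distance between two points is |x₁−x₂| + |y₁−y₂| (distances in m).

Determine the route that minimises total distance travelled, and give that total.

Shortest round trip = 44 m.

Sutton → Fern → Denton → Alder → Orwell → Maple → Sutton: 16+6+3+12+16+7 = 60
Sutton → Fern → Denton → Alder → Maple → Orwell → Sutton: 16+6+3+8+16+17 = 66
Sutton → Fern → Denton → Orwell → Alder → Maple → Sutton: 16+6+9+12+8+7 = 58
Sutton → Fern → Denton → Orwell → Maple → Alder → Sutton: 16+6+9+16+8+13 = 68
Sutton → Fern → Denton → Maple → Alder → Orwell → Sutton: 16+6+11+8+12+17 = 70
Sutton → Fern → Denton → Maple → Orwell → Alder → Sutton: 16+6+11+16+12+13 = 74
Sutton → Fern → Alder → Denton → Orwell → Maple → Sutton: 16+9+3+9+16+7 = 60
Sutton → Fern → Alder → Denton → Maple → Orwell → Sutton: 16+9+3+11+16+17 = 72
Sutton → Fern → Alder → Orwell → Denton → Maple → Sutton: 16+9+12+9+11+7 = 64
Sutton → Fern → Alder → Orwell → Maple → Denton → Sutton: 16+9+12+16+11+12 = 76
Sutton → Fern → Alder → Maple → Denton → Orwell → Sutton: 16+9+8+11+9+17 = 70
Sutton → Fern → Alder → Maple → Orwell → Denton → Sutton: 16+9+8+16+9+12 = 70
Sutton → Fern → Orwell → Denton → Alder → Maple → Sutton: 16+3+9+3+8+7 = 46
Sutton → Fern → Orwell → Denton → Maple → Alder → Sutton: 16+3+9+11+8+13 = 60
… (46 more)
Sutton → Orwell → Fern → Denton → Alder → Maple → Sutton: 17+3+6+3+8+7 = 44  ← best
The minimum is 44.
One optimal route: Sutton → Orwell → Fern → Denton → Alder → Maple → Sutton (or its reverse).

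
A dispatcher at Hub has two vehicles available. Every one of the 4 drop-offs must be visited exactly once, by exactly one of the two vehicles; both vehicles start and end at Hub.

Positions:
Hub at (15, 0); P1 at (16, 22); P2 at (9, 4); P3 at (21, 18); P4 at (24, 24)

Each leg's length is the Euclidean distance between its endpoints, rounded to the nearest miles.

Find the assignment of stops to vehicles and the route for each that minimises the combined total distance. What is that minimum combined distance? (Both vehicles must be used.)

Try each way of splitting the stops between the two vehicles (each non-empty) and, for each split, find the best tour for each vehicle:
  {P1} + {P2, P3, P4}: 44 + 58 = 102
  {P2} + {P1, P3, P4}: 14 + 56 = 70
  {P1, P2} + {P3, P4}: 48 + 52 = 100
  {P3} + {P1, P2, P4}: 38 + 60 = 98
  {P1, P3} + {P2, P4}: 47 + 58 = 105
  {P2, P3} + {P1, P4}: 44 + 56 = 100
  … (7 splits in total)
Best: vehicle 1 Hub → P2 → Hub = 14; vehicle 2 Hub → P1 → P4 → P3 → Hub = 56; combined 70.

70 miles — the smallest possible combined total.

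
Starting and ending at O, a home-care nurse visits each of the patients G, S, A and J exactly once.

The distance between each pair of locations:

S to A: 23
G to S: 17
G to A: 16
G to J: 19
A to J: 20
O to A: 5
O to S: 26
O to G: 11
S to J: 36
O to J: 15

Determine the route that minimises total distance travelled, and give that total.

There are 12 distinct closed tours to check (reversals are equivalent).
O→G→S→A→J→O: 11+17+23+20+15 = 86
O→G→S→J→A→O: 11+17+36+20+5 = 89
O→G→A→S→J→O: 11+16+23+36+15 = 101
O→G→A→J→S→O: 11+16+20+36+26 = 109
O→G→J→S→A→O: 11+19+36+23+5 = 94
O→G→J→A→S→O: 11+19+20+23+26 = 99
O→S→G→A→J→O: 26+17+16+20+15 = 94
O→S→G→J→A→O: 26+17+19+20+5 = 87
O→S→A→G→J→O: 26+23+16+19+15 = 99
O→S→J→G→A→O: 26+36+19+16+5 = 102
O→A→G→S→J→O: 5+16+17+36+15 = 89
O→A→S→G→J→O: 5+23+17+19+15 = 79
The minimum is 79.
One optimal route: O → A → S → G → J → O (or its reverse).

79 — the shortest possible round trip.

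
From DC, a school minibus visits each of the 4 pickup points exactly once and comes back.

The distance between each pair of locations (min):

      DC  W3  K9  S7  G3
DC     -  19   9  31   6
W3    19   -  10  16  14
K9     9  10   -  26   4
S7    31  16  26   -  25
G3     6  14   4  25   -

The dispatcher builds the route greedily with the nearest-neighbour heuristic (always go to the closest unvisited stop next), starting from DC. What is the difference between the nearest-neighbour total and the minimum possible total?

DC: G3=6, K9=9, W3=19, S7=31 ⇒ G3
G3: K9=4, W3=14, S7=25 ⇒ K9
K9: W3=10, S7=26 ⇒ W3
W3: S7=16 ⇒ S7
NN route DC → G3 → K9 → W3 → S7 → DC costs 67.
Optimal: DC → K9 → W3 → S7 → G3 → DC costs 66 (by enumerating all 12 distinct tours).
Excess = 67 − 66 = 1.

Excess over optimum: 1 min.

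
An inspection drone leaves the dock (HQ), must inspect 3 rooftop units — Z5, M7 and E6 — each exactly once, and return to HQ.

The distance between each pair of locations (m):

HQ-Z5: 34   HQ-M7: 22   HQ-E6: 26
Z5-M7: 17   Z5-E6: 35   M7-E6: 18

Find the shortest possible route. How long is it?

There are 3 distinct closed tours to check (reversals are equivalent).
HQ→Z5→M7→E6→HQ: 34+17+18+26 = 95
HQ→Z5→E6→M7→HQ: 34+35+18+22 = 109
HQ→M7→Z5→E6→HQ: 22+17+35+26 = 100
The minimum is 95.
One optimal route: HQ → Z5 → M7 → E6 → HQ (or its reverse).

95 m — the shortest possible round trip.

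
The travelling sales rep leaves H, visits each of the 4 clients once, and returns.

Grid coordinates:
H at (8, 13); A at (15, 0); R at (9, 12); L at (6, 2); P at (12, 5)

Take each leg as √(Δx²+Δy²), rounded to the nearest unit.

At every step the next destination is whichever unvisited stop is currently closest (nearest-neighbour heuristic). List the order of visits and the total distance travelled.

Total distance 35 via the nearest-neighbour route H → R → P → A → L → H.

At H the remaining stops are R 1, P 9, L 11, A 15; go to R.
At R the remaining stops are P 8, L 10, A 13; go to P.
At P the remaining stops are A 6, L 7; go to A.
At A the remaining stops are L 9; go to L.
Return L→H: 11.
Total = 1 + 8 + 6 + 9 + 11 = 35.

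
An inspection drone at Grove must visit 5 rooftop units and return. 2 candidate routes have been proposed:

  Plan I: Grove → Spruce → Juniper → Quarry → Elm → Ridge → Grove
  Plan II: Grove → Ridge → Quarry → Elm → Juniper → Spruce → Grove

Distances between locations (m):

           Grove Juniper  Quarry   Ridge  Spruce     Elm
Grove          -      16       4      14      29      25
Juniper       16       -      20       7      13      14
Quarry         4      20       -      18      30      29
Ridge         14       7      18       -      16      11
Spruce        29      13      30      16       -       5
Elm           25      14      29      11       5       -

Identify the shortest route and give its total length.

Shortest is Plan I, total 116 m.

Plan I: 29 + 13 + 20 + 29 + 11 + 14 = 116
Plan II: 14 + 18 + 29 + 14 + 13 + 29 = 117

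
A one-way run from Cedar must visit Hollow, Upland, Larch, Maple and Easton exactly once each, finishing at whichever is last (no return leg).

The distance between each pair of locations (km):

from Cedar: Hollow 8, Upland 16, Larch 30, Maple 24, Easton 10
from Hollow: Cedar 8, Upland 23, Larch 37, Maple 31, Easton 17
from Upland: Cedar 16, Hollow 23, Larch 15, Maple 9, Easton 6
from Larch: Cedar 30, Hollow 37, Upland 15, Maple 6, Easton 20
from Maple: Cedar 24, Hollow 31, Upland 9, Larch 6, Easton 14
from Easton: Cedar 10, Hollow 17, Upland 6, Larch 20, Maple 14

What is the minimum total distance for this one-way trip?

There are 5! = 120 possible orderings.
Cedar → Hollow → Upland → Larch → Maple → Easton: 8+23+15+6+14 = 66
Cedar → Hollow → Upland → Larch → Easton → Maple: 8+23+15+20+14 = 80
Cedar → Hollow → Upland → Maple → Larch → Easton: 8+23+9+6+20 = 66
Cedar → Hollow → Upland → Maple → Easton → Larch: 8+23+9+14+20 = 74
Cedar → Hollow → Upland → Easton → Larch → Maple: 8+23+6+20+6 = 63
Cedar → Hollow → Upland → Easton → Maple → Larch: 8+23+6+14+6 = 57
Cedar → Hollow → Larch → Upland → Maple → Easton: 8+37+15+9+14 = 83
Cedar → Hollow → Larch → Upland → Easton → Maple: 8+37+15+6+14 = 80
Cedar → Hollow → Larch → Maple → Upland → Easton: 8+37+6+9+6 = 66
Cedar → Hollow → Larch → Maple → Easton → Upland: 8+37+6+14+6 = 71
Cedar → Hollow → Larch → Easton → Upland → Maple: 8+37+20+6+9 = 80
Cedar → Hollow → Larch → Easton → Maple → Upland: 8+37+20+14+9 = 88
Cedar → Hollow → Maple → Upland → Larch → Easton: 8+31+9+15+20 = 83
Cedar → Hollow → Maple → Upland → Easton → Larch: 8+31+9+6+20 = 74
… (106 more)
Cedar → Hollow → Easton → Upland → Maple → Larch: 8+17+6+9+6 = 46  ← best
The minimum is 46.
One shortest path: Cedar → Hollow → Easton → Upland → Maple → Larch.

Shortest open route: 46 km.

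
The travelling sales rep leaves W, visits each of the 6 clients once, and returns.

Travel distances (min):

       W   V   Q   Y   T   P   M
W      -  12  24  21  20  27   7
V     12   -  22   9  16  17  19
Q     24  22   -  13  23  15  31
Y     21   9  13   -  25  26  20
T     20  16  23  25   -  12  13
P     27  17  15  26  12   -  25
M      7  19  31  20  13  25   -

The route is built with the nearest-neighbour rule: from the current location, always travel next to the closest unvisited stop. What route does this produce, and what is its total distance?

At W the remaining stops are M 7, V 12, T 20, Y 21, Q 24, P 27; go to M.
At M the remaining stops are T 13, V 19, Y 20, P 25, Q 31; go to T.
At T the remaining stops are P 12, V 16, Q 23, Y 25; go to P.
At P the remaining stops are Q 15, V 17, Y 26; go to Q.
At Q the remaining stops are Y 13, V 22; go to Y.
At Y the remaining stops are V 9; go to V.
Return V→W: 12.
Total = 7 + 13 + 12 + 15 + 13 + 9 + 12 = 81.

Total distance 81 min via the nearest-neighbour route W → M → T → P → Q → Y → V → W.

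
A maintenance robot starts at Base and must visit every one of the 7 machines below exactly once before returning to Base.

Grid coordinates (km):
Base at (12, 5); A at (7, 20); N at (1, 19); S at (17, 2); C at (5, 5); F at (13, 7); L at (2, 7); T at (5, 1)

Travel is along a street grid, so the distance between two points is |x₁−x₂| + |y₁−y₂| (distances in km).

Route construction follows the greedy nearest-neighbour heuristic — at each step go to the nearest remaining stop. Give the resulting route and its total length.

At Base the remaining stops are F 3, C 7, S 8, T 11, L 12, A 20, N 25; go to F.
At F the remaining stops are S 9, C 10, L 11, T 14, A 19, N 24; go to S.
At S the remaining stops are T 13, C 15, L 20, A 28, N 33; go to T.
At T the remaining stops are C 4, L 9, A 21, N 22; go to C.
At C the remaining stops are L 5, A 17, N 18; go to L.
At L the remaining stops are N 13, A 18; go to N.
At N the remaining stops are A 7; go to A.
Return A→Base: 20.
Total = 3 + 9 + 13 + 4 + 5 + 13 + 7 + 20 = 74.

Nearest-neighbour total = 74 km; route Base → F → S → T → C → L → N → A → Base.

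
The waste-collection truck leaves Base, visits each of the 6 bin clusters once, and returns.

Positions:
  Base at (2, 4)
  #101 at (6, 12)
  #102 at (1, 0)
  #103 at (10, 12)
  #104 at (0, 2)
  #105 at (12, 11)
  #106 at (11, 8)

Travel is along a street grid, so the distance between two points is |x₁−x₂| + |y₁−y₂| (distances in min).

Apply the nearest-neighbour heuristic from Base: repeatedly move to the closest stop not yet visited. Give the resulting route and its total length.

At Base the remaining stops are #104 4, #102 5, #101 12, #106 13, #103 16, #105 17; go to #104.
At #104 the remaining stops are #102 3, #101 16, #106 17, #103 20, #105 21; go to #102.
At #102 the remaining stops are #101 17, #106 18, #103 21, #105 22; go to #101.
At #101 the remaining stops are #103 4, #105 7, #106 9; go to #103.
At #103 the remaining stops are #105 3, #106 5; go to #105.
At #105 the remaining stops are #106 4; go to #106.
Return #106→Base: 13.
Total = 4 + 3 + 17 + 4 + 3 + 4 + 13 = 48.

Nearest-neighbour total = 48 min; route Base → #104 → #102 → #101 → #103 → #105 → #106 → Base.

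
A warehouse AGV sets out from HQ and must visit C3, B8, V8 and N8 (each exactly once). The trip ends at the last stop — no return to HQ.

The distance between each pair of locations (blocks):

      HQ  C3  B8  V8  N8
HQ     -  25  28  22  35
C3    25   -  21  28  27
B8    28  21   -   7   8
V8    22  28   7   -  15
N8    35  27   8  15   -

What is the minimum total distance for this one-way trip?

There are 4! = 24 possible orderings.
HQ→C3→B8→V8→N8: 25+21+7+15 = 68
HQ→C3→B8→N8→V8: 25+21+8+15 = 69
HQ→C3→V8→B8→N8: 25+28+7+8 = 68
HQ→C3→V8→N8→B8: 25+28+15+8 = 76
HQ→C3→N8→B8→V8: 25+27+8+7 = 67
HQ→C3→N8→V8→B8: 25+27+15+7 = 74
HQ→B8→C3→V8→N8: 28+21+28+15 = 92
HQ→B8→C3→N8→V8: 28+21+27+15 = 91
HQ→B8→V8→C3→N8: 28+7+28+27 = 90
HQ→B8→V8→N8→C3: 28+7+15+27 = 77
HQ→B8→N8→C3→V8: 28+8+27+28 = 91
HQ→B8→N8→V8→C3: 28+8+15+28 = 79
HQ→V8→C3→B8→N8: 22+28+21+8 = 79
HQ→V8→C3→N8→B8: 22+28+27+8 = 85
… (10 more)
HQ→V8→B8→N8→C3: 22+7+8+27 = 64  ← best
The minimum is 64.
One shortest path: HQ → V8 → B8 → N8 → C3.

64 blocks — the minimum one-way total.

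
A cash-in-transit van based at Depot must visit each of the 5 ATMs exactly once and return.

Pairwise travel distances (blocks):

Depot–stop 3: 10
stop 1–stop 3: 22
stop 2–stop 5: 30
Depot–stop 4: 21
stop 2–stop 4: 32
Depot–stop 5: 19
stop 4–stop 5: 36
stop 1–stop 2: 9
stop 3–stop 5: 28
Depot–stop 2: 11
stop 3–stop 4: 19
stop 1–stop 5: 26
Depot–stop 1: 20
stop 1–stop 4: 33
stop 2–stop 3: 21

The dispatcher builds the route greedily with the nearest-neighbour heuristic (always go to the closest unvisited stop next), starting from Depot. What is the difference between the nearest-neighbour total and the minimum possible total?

Depot: stop 3=10, stop 2=11, stop 5=19, stop 1=20, stop 4=21 ⇒ stop 3
stop 3: stop 4=19, stop 2=21, stop 1=22, stop 5=28 ⇒ stop 4
stop 4: stop 2=32, stop 1=33, stop 5=36 ⇒ stop 2
stop 2: stop 1=9, stop 5=30 ⇒ stop 1
stop 1: stop 5=26 ⇒ stop 5
NN route Depot → stop 3 → stop 4 → stop 2 → stop 1 → stop 5 → Depot costs 115.
Optimal: Depot → stop 2 → stop 1 → stop 5 → stop 4 → stop 3 → Depot costs 111 (by enumerating all 60 distinct tours).
Excess = 115 − 111 = 4.

The nearest-neighbour route is 4 blocks longer than optimal.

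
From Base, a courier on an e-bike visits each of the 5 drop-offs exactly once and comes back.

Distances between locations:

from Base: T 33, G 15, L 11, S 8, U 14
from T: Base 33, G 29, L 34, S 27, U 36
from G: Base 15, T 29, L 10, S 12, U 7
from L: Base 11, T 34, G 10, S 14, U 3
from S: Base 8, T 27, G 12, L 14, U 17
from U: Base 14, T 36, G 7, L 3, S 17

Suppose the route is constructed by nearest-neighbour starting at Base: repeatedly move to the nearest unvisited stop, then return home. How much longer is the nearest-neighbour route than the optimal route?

The nearest-neighbour route is 12 longer than optimal.

Base: S=8, L=11, U=14, G=15, T=33 ⇒ S
S: G=12, L=14, U=17, T=27 ⇒ G
G: U=7, L=10, T=29 ⇒ U
U: L=3, T=36 ⇒ L
L: T=34 ⇒ T
NN route Base → S → G → U → L → T → Base costs 97.
Optimal: Base → L → U → G → T → S → Base costs 85 (by enumerating all 60 distinct tours).
Excess = 97 − 85 = 12.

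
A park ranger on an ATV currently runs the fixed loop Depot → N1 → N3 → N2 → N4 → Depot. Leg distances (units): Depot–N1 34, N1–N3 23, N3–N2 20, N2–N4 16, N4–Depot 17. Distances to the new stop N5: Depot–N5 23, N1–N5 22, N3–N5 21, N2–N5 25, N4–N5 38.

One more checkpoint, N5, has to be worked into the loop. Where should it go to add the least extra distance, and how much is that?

Insertion cost between consecutive stops i–j is d(i,N5) + d(N5,j) − d(i,j):
  between Depot and N1: 23 + 22 − 34 = 11
  between N1 and N3: 22 + 21 − 23 = 20
  between N3 and N2: 21 + 25 − 20 = 26
  between N2 and N4: 25 + 38 − 16 = 47
  between N4 and Depot: 38 + 23 − 17 = 44
Cheapest insertion is between Depot and N1, adding 11.
New total = 110 + 11 = 121.

Minimum extra distance: 11, inserting N5 between Depot and N1.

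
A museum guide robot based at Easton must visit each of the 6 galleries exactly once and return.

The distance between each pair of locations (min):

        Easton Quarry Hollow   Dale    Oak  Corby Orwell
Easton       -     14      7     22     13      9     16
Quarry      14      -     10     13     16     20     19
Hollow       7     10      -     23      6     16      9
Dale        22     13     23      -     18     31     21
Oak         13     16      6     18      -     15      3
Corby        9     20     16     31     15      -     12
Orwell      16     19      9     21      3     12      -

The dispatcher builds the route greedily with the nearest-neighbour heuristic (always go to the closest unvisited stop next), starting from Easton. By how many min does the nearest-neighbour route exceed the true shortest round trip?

Easton: Hollow=7, Corby=9, Oak=13, Quarry=14, Orwell=16, Dale=22 ⇒ Hollow
Hollow: Oak=6, Orwell=9, Quarry=10, Corby=16, Dale=23 ⇒ Oak
Oak: Orwell=3, Corby=15, Quarry=16, Dale=18 ⇒ Orwell
Orwell: Corby=12, Quarry=19, Dale=21 ⇒ Corby
Corby: Quarry=20, Dale=31 ⇒ Quarry
Quarry: Dale=13 ⇒ Dale
NN route Easton → Hollow → Oak → Orwell → Corby → Quarry → Dale → Easton costs 83.
Optimal: Easton → Hollow → Quarry → Dale → Oak → Orwell → Corby → Easton costs 72 (by enumerating all 360 distinct tours).
Excess = 83 − 72 = 11.

Excess over optimum: 11 min.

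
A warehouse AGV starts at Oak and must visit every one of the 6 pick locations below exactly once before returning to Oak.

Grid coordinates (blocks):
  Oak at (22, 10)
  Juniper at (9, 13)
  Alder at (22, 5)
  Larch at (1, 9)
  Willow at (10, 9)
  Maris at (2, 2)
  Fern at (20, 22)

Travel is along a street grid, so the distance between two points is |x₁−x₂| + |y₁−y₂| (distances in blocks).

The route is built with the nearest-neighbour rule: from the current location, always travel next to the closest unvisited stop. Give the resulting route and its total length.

Oak → [Alder:5 / Willow:13 / Fern:14 / Juniper:16 / Larch:22 / Maris:28] → Alder (5)
Alder → [Willow:16 / Fern:19 / Juniper:21 / Maris:23 / Larch:25] → Willow (16)
Willow → [Juniper:5 / Larch:9 / Maris:15 / Fern:23] → Juniper (5)
Juniper → [Larch:12 / Maris:18 / Fern:20] → Larch (12)
Larch → [Maris:8 / Fern:32] → Maris (8)
Maris → [Fern:38] → Fern (38)
Return Fern→Oak: 14.
Total = 5 + 16 + 5 + 12 + 8 + 38 + 14 = 98.

98 blocks along Oak → Alder → Willow → Juniper → Larch → Maris → Fern → Oak.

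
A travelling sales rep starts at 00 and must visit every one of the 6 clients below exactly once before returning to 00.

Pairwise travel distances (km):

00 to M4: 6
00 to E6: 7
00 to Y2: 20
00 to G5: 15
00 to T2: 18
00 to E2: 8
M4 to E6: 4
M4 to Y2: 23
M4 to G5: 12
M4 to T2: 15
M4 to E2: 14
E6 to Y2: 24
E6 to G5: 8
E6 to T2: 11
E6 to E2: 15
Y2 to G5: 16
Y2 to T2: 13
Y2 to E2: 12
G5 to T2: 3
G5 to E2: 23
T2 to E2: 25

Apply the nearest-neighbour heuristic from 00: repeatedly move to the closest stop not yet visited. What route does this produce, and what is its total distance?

From 00: distances to unvisited — M4=6, E6=7, E2=8, G5=15, T2=18, Y2=20. Nearest is M4 (6).
From M4: distances to unvisited — E6=4, G5=12, E2=14, T2=15, Y2=23. Nearest is E6 (4).
From E6: distances to unvisited — G5=8, T2=11, E2=15, Y2=24. Nearest is G5 (8).
From G5: distances to unvisited — T2=3, Y2=16, E2=23. Nearest is T2 (3).
From T2: distances to unvisited — Y2=13, E2=25. Nearest is Y2 (13).
From Y2: distances to unvisited — E2=12. Nearest is E2 (12).
Return E2→00: 8.
Total = 6 + 4 + 8 + 3 + 13 + 12 + 8 = 54.

Total distance 54 km via the nearest-neighbour route 00 → M4 → E6 → G5 → T2 → Y2 → E2 → 00.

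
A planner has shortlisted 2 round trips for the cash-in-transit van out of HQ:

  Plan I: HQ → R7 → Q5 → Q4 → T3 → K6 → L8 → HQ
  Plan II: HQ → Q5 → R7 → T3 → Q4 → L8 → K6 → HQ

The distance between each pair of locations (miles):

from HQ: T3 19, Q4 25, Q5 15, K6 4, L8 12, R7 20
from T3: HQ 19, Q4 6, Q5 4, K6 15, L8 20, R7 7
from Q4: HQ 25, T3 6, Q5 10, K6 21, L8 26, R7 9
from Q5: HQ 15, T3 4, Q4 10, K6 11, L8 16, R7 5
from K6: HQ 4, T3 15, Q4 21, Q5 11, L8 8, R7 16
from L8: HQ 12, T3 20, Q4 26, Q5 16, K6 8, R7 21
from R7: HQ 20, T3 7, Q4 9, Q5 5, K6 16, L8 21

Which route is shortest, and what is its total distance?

Plan I: 20 + 5 + 10 + 6 + 15 + 8 + 12 = 76
Plan II: 15 + 5 + 7 + 6 + 26 + 8 + 4 = 71

71 miles — Plan II is the shortest.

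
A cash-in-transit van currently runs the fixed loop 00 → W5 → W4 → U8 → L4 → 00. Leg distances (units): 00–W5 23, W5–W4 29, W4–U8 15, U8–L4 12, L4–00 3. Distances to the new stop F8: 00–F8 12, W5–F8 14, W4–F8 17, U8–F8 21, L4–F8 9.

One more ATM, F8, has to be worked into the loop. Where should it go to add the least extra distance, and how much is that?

Insertion cost between consecutive stops i–j is d(i,F8) + d(F8,j) − d(i,j):
  between 00 and W5: 12 + 14 − 23 = 3
  between W5 and W4: 14 + 17 − 29 = 2
  between W4 and U8: 17 + 21 − 15 = 23
  between U8 and L4: 21 + 9 − 12 = 18
  between L4 and 00: 9 + 12 − 3 = 18
Cheapest insertion is between W5 and W4, adding 2.
New total = 82 + 2 = 84.

+2 — insert F8 between W5 and W4.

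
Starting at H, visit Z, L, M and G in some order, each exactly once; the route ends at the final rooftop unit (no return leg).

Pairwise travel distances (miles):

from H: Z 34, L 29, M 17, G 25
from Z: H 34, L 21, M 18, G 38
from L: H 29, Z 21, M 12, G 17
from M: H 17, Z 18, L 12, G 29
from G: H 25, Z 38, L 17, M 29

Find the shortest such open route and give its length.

72 miles — the minimum one-way total.

There are 4! = 24 possible orderings.
H → Z → L → M → G: 34+21+12+29 = 96
H → Z → L → G → M: 34+21+17+29 = 101
H → Z → M → L → G: 34+18+12+17 = 81
H → Z → M → G → L: 34+18+29+17 = 98
H → Z → G → L → M: 34+38+17+12 = 101
H → Z → G → M → L: 34+38+29+12 = 113
H → L → Z → M → G: 29+21+18+29 = 97
H → L → Z → G → M: 29+21+38+29 = 117
H → L → M → Z → G: 29+12+18+38 = 97
H → L → M → G → Z: 29+12+29+38 = 108
H → L → G → Z → M: 29+17+38+18 = 102
H → L → G → M → Z: 29+17+29+18 = 93
H → M → Z → L → G: 17+18+21+17 = 73
H → M → Z → G → L: 17+18+38+17 = 90
… (10 more)
H → G → L → M → Z: 25+17+12+18 = 72  ← best
The minimum is 72.
One shortest path: H → G → L → M → Z.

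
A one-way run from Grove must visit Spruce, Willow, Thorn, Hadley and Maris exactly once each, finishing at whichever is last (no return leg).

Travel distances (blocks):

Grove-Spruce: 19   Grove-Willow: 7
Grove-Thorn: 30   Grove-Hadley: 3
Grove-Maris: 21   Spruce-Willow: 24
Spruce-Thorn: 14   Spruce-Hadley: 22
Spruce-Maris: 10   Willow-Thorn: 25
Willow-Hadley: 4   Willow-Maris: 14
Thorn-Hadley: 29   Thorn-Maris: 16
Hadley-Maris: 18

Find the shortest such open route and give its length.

There are 5! = 120 possible orderings.
Grove → Spruce → Willow → Thorn → Hadley → Maris: 19+24+25+29+18 = 115
Grove → Spruce → Willow → Thorn → Maris → Hadley: 19+24+25+16+18 = 102
Grove → Spruce → Willow → Hadley → Thorn → Maris: 19+24+4+29+16 = 92
Grove → Spruce → Willow → Hadley → Maris → Thorn: 19+24+4+18+16 = 81
Grove → Spruce → Willow → Maris → Thorn → Hadley: 19+24+14+16+29 = 102
Grove → Spruce → Willow → Maris → Hadley → Thorn: 19+24+14+18+29 = 104
Grove → Spruce → Thorn → Willow → Hadley → Maris: 19+14+25+4+18 = 80
Grove → Spruce → Thorn → Willow → Maris → Hadley: 19+14+25+14+18 = 90
Grove → Spruce → Thorn → Hadley → Willow → Maris: 19+14+29+4+14 = 80
Grove → Spruce → Thorn → Hadley → Maris → Willow: 19+14+29+18+14 = 94
Grove → Spruce → Thorn → Maris → Willow → Hadley: 19+14+16+14+4 = 67
Grove → Spruce → Thorn → Maris → Hadley → Willow: 19+14+16+18+4 = 71
Grove → Spruce → Hadley → Willow → Thorn → Maris: 19+22+4+25+16 = 86
Grove → Spruce → Hadley → Willow → Maris → Thorn: 19+22+4+14+16 = 75
… (106 more)
Grove → Hadley → Willow → Maris → Spruce → Thorn: 3+4+14+10+14 = 45  ← best
The minimum is 45.
One shortest path: Grove → Hadley → Willow → Maris → Spruce → Thorn.

Shortest open route: 45 blocks.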